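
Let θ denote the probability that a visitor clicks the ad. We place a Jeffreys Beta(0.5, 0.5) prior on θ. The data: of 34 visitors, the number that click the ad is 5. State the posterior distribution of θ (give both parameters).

The binomial likelihood is conjugate to the Beta prior: with 5 successes and 29 failures, the posterior is Beta(0.5+5, 0.5+29) = Beta(5.5, 29.5).

Posterior: Beta(5.5, 29.5)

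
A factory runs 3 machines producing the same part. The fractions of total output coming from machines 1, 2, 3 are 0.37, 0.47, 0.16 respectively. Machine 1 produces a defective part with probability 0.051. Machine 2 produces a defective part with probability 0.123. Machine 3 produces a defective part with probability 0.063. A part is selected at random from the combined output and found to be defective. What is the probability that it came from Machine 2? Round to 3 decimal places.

P(defective|M1) = 0.051; P(defective|M2) = 0.123; P(defective|M3) = 0.063.
Prior × likelihood for each source: 0.37·0.051=0.01887, 0.47·0.123=0.05781, 0.16·0.063=0.01008. Summing gives P(defective) = 0.086760.
P(Machine 2 | defective) = 0.05781 / 0.086760 = 0.666.

Posterior probability ≈ 0.666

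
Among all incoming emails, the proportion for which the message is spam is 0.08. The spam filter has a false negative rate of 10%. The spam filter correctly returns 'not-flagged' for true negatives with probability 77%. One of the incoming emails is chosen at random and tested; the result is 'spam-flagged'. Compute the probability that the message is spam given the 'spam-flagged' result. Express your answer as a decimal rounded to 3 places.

P(H | E) ≈ 0.254

Write H for 'the message is spam'. Prior odds H:¬H = 0.08/0.92 = 0.086957. For the 'spam-flagged' outcome, the likelihood ratio is 0.9/0.23 = 3.9130.
Posterior odds = 0.086957 × 3.9130 = 0.34026, so P(H|E) = 0.34026/(1+0.34026) = 0.254.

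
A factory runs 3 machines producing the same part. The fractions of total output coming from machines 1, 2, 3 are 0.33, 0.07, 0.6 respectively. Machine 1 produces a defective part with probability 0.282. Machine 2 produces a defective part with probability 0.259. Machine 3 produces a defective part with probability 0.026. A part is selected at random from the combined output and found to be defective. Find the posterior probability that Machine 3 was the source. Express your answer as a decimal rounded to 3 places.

P(defective|M1) = 0.282; P(defective|M2) = 0.259; P(defective|M3) = 0.026.
Prior × likelihood for each source: 0.33·0.282=0.09306, 0.07·0.259=0.01813, 0.6·0.026=0.01560. Summing gives P(defective) = 0.12679.
P(Machine 3 | defective) = 0.01560 / 0.12679 = 0.123.

Posterior probability ≈ 0.123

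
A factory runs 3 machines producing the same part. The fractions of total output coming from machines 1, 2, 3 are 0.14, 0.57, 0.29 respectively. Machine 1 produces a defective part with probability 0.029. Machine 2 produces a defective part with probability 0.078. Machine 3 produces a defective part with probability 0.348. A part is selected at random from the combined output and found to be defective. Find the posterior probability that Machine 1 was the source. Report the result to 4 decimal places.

Posterior probability ≈ 0.0272

Tabulate prior·likelihood by source: [1] prior 0.14, lik 0.029, product 0.004060; [2] prior 0.57, lik 0.078, product 0.04446; [3] prior 0.29, lik 0.348, product 0.1009.
Normalizing constant = 0.14944; the posterior for Machine 1 is its product over the sum, 0.004060/0.14944 = 0.0272.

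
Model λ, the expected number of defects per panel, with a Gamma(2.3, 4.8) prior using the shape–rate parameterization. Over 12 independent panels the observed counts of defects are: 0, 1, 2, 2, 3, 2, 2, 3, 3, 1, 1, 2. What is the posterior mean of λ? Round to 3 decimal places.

Posterior mean ≈ 1.446

The Poisson likelihood adds the total count to the shape and the number of exposure periods to the rate. Here ∑xᵢ = 22 and n = 12, so shape 2.3→24.3 and rate 4.8→16.8.
Posterior mean = shape/rate = 24.3/16.8 = 1.446.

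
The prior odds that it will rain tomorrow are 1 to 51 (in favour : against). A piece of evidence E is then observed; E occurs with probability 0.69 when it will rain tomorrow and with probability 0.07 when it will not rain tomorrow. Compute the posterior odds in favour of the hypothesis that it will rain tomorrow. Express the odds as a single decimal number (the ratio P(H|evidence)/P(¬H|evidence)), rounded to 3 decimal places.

Posterior odds ≈ 0.193

Prior odds = 1/51 = 0.019608. In log-odds, ln(0.019608) = -3.9318.
Add log likelihood ratio: ln(9.8571) = 2.2882.
Posterior log-odds = -1.6436, so posterior odds = exp(-1.6436) = 0.19328.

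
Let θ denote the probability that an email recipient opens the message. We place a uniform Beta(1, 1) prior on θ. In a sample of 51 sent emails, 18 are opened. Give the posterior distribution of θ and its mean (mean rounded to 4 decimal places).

The binomial likelihood is conjugate to the Beta prior: with 18 successes and 33 failures, the posterior is Beta(1+18, 1+33) = Beta(19, 34).
Posterior mean = α/(α+β) = 19/53 = 0.3585.

Posterior: Beta(19, 34); mean ≈ 0.3585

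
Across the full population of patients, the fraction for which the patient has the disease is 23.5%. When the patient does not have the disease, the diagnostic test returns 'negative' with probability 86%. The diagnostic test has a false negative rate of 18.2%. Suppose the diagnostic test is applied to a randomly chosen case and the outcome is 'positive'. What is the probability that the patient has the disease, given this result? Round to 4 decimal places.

Write H for 'the patient has the disease'. Prior odds H:¬H = 0.235/0.765 = 0.30719. For the 'positive' outcome, the likelihood ratio is 0.818/0.14 = 5.8429.
Posterior odds = 0.30719 × 5.8429 = 1.7949, so P(H|E) = 1.7949/(1+1.7949) = 0.6422.

P(H | E) ≈ 0.6422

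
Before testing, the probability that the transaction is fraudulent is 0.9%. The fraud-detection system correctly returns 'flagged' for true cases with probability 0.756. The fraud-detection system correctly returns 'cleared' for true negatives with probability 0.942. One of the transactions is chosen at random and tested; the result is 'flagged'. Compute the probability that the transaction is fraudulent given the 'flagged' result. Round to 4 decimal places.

P(H | E) ≈ 0.1058

Write H for 'the transaction is fraudulent'. Prior odds H:¬H = 0.009/0.991 = 0.0090817. For the 'flagged' outcome, the likelihood ratio is 0.756/0.058 = 13.034.
Posterior odds = 0.0090817 × 13.034 = 0.11838, so P(H|E) = 0.11838/(1+0.11838) = 0.1058.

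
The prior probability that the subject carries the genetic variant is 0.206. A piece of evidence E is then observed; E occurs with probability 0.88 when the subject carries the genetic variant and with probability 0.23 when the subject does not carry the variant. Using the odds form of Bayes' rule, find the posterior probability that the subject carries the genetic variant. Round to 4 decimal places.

Posterior probability ≈ 0.4982

Prior odds = 0.206/(1−0.206) = 0.25945.
Likelihood ratio for E = 0.88/0.23 = 3.8261.
Posterior odds = prior odds × LR = 0.99266.
Posterior probability = odds/(1+odds) = 0.99266/1.9927 = 0.4982.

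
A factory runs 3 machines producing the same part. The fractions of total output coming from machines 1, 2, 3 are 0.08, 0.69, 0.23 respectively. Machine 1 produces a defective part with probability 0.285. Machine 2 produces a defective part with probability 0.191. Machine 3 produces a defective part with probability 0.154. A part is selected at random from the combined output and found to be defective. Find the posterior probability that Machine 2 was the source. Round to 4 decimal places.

Posterior probability ≈ 0.6936

P(defective|M1) = 0.285; P(defective|M2) = 0.191; P(defective|M3) = 0.154.
Prior × likelihood for each source: 0.08·0.285=0.02280, 0.69·0.191=0.1318, 0.23·0.154=0.03542. Summing gives P(defective) = 0.19001.
P(Machine 2 | defective) = 0.1318 / 0.19001 = 0.6936.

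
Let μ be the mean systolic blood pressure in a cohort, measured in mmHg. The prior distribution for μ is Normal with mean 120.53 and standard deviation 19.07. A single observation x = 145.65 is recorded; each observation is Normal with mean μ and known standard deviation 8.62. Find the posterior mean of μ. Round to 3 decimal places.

Posterior mean ≈ 141.388

With known σ, the Normal prior is conjugate. Weight on the data is w = (n/σ²)/(n/σ² + 1/τ₀²) = 0.0134582/(0.0134582+0.00274978) = 0.83034.
Posterior mean = w·x̄ + (1−w)·μ₀ = 0.83034·145.65 + 0.16966·120.53 = 141.388.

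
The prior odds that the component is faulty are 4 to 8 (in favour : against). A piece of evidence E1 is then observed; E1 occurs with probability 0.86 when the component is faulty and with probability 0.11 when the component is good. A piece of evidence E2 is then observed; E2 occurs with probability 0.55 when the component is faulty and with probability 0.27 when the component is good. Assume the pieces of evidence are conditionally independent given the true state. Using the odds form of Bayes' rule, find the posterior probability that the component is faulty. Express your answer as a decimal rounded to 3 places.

Posterior probability ≈ 0.888

Prior odds = 4/8 = 0.50000. In log-odds, ln(0.50000) = -0.69315.
Add log likelihood ratios: ln(7.8182) + ln(2.0370) = 2.7679.
Posterior log-odds = 2.0748, so posterior odds = exp(2.0748) = 7.9630. Converting, P(H|E) = 7.9630/8.9630 = 0.888.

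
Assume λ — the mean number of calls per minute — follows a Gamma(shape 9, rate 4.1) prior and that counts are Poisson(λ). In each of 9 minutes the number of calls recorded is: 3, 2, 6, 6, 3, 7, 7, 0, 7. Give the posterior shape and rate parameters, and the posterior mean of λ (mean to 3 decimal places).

Posterior: Gamma(shape=50, rate=13.1); mean ≈ 3.817

Total count ∑xᵢ = 41 over n = 9 minutes.
Gamma is conjugate to the Poisson likelihood: posterior is Gamma(shape = 9+41 = 50, rate = 4.1+9 = 13.1).
E[λ | data] = 50/13.1 = 3.817.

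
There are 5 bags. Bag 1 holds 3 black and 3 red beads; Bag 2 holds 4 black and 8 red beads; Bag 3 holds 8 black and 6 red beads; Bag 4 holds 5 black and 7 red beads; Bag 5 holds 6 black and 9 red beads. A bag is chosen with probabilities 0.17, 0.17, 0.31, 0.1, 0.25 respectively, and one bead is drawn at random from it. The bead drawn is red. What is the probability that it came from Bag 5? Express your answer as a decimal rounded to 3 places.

P(red|Bag 1) = 0.5; P(red|Bag 2) = 0.6667; P(red|Bag 3) = 0.4286; P(red|Bag 4) = 0.5833; P(red|Bag 5) = 0.6.
Prior × likelihood for each source: 0.17·0.5=0.08500, 0.17·0.6667=0.1133, 0.31·0.4286=0.1329, 0.1·0.5833=0.05833, 0.25·0.6=0.1500. Summing gives P(red) = 0.53952.
P(Bag 5 | red) = 0.1500 / 0.53952 = 0.278.

Posterior probability ≈ 0.278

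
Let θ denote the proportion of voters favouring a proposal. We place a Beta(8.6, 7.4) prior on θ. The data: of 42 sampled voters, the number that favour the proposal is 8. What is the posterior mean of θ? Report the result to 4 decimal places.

Posterior mean ≈ 0.2862

Observing 8 successes and 34 failures updates Beta(8.6, 7.4) by adding the success and failure counts to the two shape parameters: α = 8.6+8 = 16.6, β = 7.4+34 = 41.4.
Posterior mean = α/(α+β) = 16.6/58 = 0.2862.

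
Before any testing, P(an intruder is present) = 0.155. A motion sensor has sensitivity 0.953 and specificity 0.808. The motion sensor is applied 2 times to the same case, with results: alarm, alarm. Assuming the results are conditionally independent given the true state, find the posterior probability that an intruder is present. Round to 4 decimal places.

With H the event that an intruder is present, the joint likelihood of the observed sequence is P(data|H) = 0.953·0.953 = 0.90821 and P(data|¬H) = 0.192·0.192 = 0.036864.
Bayes: P(H|data) = 0.155·0.90821 / (0.155·0.90821 + 0.845·0.036864) = 0.14077/0.17192 = 0.8188.

Posterior P(H) ≈ 0.8188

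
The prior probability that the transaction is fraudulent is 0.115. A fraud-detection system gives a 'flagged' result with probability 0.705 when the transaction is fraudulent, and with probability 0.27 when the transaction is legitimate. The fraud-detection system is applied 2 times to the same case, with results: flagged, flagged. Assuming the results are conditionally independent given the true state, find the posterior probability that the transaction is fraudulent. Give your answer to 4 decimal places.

Posterior P(H) ≈ 0.4698

Let H be the event that the transaction is fraudulent; start with P(H) = 0.115. P('flagged'|H) = 0.705, P('flagged'|¬H) = 0.27.
Update on result 1 ('flagged'): P(H) ← 0.705·0.1150 / (0.705·0.1150 + 0.27·0.8850) = 0.081075/0.32003 = 0.2533.
Update on result 2 ('flagged'): P(H) ← 0.705·0.2533 / (0.705·0.2533 + 0.27·0.7467) = 0.17860/0.38020 = 0.4698.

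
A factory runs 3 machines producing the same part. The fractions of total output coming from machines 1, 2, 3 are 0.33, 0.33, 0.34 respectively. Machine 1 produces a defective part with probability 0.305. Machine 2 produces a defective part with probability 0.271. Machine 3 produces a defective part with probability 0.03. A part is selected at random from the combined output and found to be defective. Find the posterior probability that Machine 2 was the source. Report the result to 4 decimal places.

P(defective|M1) = 0.305; P(defective|M2) = 0.271; P(defective|M3) = 0.03.
Prior × likelihood for each source: 0.33·0.305=0.1007, 0.33·0.271=0.08943, 0.34·0.03=0.01020. Summing gives P(defective) = 0.20028.
P(Machine 2 | defective) = 0.08943 / 0.20028 = 0.4465.

Posterior probability ≈ 0.4465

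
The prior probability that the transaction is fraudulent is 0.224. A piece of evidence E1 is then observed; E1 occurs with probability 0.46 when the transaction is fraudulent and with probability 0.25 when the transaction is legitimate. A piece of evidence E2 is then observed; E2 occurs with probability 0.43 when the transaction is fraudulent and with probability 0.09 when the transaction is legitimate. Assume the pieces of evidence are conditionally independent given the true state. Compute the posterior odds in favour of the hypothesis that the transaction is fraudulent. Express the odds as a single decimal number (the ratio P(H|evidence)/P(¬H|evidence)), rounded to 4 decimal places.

Posterior odds ≈ 2.5376

Prior odds = 0.224/(1−0.224) = 0.28866. In log-odds, ln(0.28866) = -1.2425.
Add log likelihood ratios: ln(1.8400) + ln(4.7778) = 2.1737.
Posterior log-odds = 0.93123, so posterior odds = exp(0.93123) = 2.5376.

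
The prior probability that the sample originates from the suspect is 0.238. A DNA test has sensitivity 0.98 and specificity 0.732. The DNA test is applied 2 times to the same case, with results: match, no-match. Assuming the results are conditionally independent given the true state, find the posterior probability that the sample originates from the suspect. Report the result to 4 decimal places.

With H the event that the sample originates from the suspect, the joint likelihood of the observed sequence is P(data|H) = 0.98·0.02 = 0.019600 and P(data|¬H) = 0.268·0.732 = 0.19618.
Bayes: P(H|data) = 0.238·0.019600 / (0.238·0.019600 + 0.762·0.19618) = 0.0046648/0.15415 = 0.0303.

Posterior P(H) ≈ 0.0303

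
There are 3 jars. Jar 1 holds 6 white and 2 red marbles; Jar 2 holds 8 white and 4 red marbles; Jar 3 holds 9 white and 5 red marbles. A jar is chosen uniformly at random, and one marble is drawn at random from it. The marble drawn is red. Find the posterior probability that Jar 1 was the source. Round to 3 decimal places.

Posterior probability ≈ 0.266

Tabulate prior·likelihood by source: [1] prior 0.333333, lik 0.25, product 0.08333; [2] prior 0.333333, lik 0.3333, product 0.1111; [3] prior 0.333333, lik 0.3571, product 0.1190.
Normalizing constant = 0.31349; the posterior for Jar 1 is its product over the sum, 0.08333/0.31349 = 0.266.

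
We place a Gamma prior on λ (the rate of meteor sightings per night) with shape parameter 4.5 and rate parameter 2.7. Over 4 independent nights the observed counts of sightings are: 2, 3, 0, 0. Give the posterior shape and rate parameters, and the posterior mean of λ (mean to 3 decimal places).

Posterior: Gamma(shape=9.5, rate=6.7); mean ≈ 1.418

The Poisson likelihood adds the total count to the shape and the number of exposure periods to the rate. Here ∑xᵢ = 5 and n = 4, so shape 4.5→9.5 and rate 2.7→6.7.
E[λ | data] = 9.5/6.7 = 1.418.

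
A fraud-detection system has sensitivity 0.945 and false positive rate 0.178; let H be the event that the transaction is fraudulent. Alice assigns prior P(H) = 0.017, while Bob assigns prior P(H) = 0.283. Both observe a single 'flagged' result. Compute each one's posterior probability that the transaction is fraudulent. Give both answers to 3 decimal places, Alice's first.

P('+'|H) = 0.945, P('+'|¬H) = 0.178.
Alice: numerator 0.945·0.017 = 0.016065; evidence = 0.016065+0.178·0.983 = 0.19104; posterior = 0.084.
Bob: numerator 0.945·0.283 = 0.26743; evidence = 0.26743+0.178·0.717 = 0.39506; posterior = 0.677.

Alice: 0.084; Bob: 0.677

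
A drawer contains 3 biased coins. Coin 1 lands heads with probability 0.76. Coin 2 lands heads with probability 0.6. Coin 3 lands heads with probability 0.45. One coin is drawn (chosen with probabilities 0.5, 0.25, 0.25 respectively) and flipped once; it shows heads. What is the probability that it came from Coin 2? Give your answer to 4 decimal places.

Posterior probability ≈ 0.2335

P(heads|C1) = 0.76; P(heads|C2) = 0.6; P(heads|C3) = 0.45.
Prior × likelihood for each source: 0.5·0.76=0.3800, 0.25·0.6=0.1500, 0.25·0.45=0.1125. Summing gives P(heads) = 0.64250.
P(Coin 2 | heads) = 0.1500 / 0.64250 = 0.2335.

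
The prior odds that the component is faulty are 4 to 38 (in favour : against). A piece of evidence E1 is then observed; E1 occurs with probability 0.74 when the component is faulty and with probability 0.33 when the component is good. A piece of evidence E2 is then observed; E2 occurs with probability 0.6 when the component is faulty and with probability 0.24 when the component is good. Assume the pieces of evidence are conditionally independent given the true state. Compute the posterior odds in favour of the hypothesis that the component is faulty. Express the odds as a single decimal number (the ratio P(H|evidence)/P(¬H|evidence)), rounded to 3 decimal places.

Prior odds = 4/38 = 0.10526.
Likelihood ratio for E1 = 0.74/0.33 = 2.2424.
Likelihood ratio for E2 = 0.6/0.24 = 2.5000.
Posterior odds = prior odds × LR₁ × LR₂ = 0.59011.

Posterior odds ≈ 0.590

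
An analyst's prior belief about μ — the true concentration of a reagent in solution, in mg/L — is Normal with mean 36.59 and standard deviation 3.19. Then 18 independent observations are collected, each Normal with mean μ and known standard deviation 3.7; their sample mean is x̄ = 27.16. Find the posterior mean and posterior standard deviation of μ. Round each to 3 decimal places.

Posterior mean ≈ 27.816; posterior SD ≈ 0.841

With known σ, the Normal prior is conjugate. Weight on the data is w = (n/σ²)/(n/σ² + 1/τ₀²) = 1.31483/(1.31483+0.0982695) = 0.93046.
Posterior mean = w·x̄ + (1−w)·μ₀ = 0.93046·27.16 + 0.069542·36.59 = 27.816. Posterior variance = 1/(1.31483+0.0982695) = 0.707665, so SD = 0.841.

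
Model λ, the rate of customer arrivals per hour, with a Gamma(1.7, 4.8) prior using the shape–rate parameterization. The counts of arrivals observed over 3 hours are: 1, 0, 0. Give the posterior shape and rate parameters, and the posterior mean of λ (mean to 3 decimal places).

Total count ∑xᵢ = 1 over n = 3 hours.
Gamma is conjugate to the Poisson likelihood: posterior is Gamma(shape = 1.7+1 = 2.7, rate = 4.8+3 = 7.8).
Posterior mean = shape/rate = 2.7/7.8 = 0.346.

Posterior: Gamma(shape=2.7, rate=7.8); mean ≈ 0.346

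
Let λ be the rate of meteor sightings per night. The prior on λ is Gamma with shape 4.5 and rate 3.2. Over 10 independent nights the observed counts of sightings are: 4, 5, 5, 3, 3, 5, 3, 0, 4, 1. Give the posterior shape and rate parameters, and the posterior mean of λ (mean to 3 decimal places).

Posterior: Gamma(shape=37.5, rate=13.2); mean ≈ 2.841

Total count ∑xᵢ = 33 over n = 10 nights.
Gamma is conjugate to the Poisson likelihood: posterior is Gamma(shape = 4.5+33 = 37.5, rate = 3.2+10 = 13.2).
Posterior mean = shape/rate = 37.5/13.2 = 2.841.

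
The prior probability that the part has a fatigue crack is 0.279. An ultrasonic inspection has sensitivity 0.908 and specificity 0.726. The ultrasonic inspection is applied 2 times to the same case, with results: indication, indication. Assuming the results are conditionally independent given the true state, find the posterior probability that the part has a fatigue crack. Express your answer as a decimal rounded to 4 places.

With H the event that the part has a fatigue crack, the joint likelihood of the observed sequence is P(data|H) = 0.908·0.908 = 0.82446 and P(data|¬H) = 0.274·0.274 = 0.075076.
Bayes: P(H|data) = 0.279·0.82446 / (0.279·0.82446 + 0.721·0.075076) = 0.23003/0.28416 = 0.8095.

Posterior P(H) ≈ 0.8095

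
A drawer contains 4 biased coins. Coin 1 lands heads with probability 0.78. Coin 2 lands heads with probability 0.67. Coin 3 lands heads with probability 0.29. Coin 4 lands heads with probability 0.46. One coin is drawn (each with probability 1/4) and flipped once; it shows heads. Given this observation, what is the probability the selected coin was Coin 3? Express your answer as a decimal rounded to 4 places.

Tabulate prior·likelihood by source: [1] prior 0.25, lik 0.78, product 0.1950; [2] prior 0.25, lik 0.67, product 0.1675; [3] prior 0.25, lik 0.29, product 0.07250; [4] prior 0.25, lik 0.46, product 0.1150.
Normalizing constant = 0.55000; the posterior for Coin 3 is its product over the sum, 0.07250/0.55000 = 0.1318.

Posterior probability ≈ 0.1318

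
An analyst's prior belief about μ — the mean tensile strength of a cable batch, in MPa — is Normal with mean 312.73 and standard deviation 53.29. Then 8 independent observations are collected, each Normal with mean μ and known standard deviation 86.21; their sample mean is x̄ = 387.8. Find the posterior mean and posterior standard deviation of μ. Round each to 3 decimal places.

With known σ, the Normal prior is conjugate. Weight on the data is w = (n/σ²)/(n/σ² + 1/τ₀²) = 0.00107640/(0.00107640+0.00035213) = 0.75350.
Posterior mean = w·x̄ + (1−w)·μ₀ = 0.75350·387.8 + 0.24650·312.73 = 369.295. Posterior variance = 1/(0.00107640+0.00035213) = 700.017, so SD = 26.458.

Posterior mean ≈ 369.295; posterior SD ≈ 26.458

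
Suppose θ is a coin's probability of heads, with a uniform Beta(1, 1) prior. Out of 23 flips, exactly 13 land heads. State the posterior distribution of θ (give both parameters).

The binomial likelihood is conjugate to the Beta prior: with 13 successes and 10 failures, the posterior is Beta(1+13, 1+10) = Beta(14, 11).

Posterior: Beta(14, 11)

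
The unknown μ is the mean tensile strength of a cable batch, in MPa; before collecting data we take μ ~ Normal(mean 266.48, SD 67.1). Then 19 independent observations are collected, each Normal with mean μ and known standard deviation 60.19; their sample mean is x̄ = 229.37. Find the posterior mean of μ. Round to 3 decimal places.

Prior precision 1/τ₀² = 1/67.1² = 0.00022210; data precision n/σ² = 19/60.19² = 0.00524451.
Posterior precision = 0.00022210 + 0.00524451 = 0.00546661.
Posterior mean = (0.00022210·266.48 + 0.00524451·229.37) / 0.00546661 = 230.878.

Posterior mean ≈ 230.878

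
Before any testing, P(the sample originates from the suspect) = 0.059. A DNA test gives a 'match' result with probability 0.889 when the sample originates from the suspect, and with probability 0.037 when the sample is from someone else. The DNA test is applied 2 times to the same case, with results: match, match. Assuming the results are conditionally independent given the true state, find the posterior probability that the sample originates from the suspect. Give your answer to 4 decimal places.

Posterior P(H) ≈ 0.9731

Let H be the event that the sample originates from the suspect; start with P(H) = 0.059. P('match'|H) = 0.889, P('match'|¬H) = 0.037.
Update on result 1 ('match'): P(H) ← 0.889·0.0590 / (0.889·0.0590 + 0.037·0.9410) = 0.052451/0.087268 = 0.6010.
Update on result 2 ('match'): P(H) ← 0.889·0.6010 / (0.889·0.6010 + 0.037·0.3990) = 0.53432/0.54908 = 0.9731.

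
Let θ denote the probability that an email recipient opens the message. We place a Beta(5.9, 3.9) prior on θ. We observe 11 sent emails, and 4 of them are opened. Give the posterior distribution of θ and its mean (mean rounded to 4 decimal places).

Posterior: Beta(9.9, 10.9); mean ≈ 0.4760

The binomial likelihood is conjugate to the Beta prior: with 4 successes and 7 failures, the posterior is Beta(5.9+4, 3.9+7) = Beta(9.9, 10.9).
E[θ | data] = 9.9/(9.9+10.9) = 0.4760.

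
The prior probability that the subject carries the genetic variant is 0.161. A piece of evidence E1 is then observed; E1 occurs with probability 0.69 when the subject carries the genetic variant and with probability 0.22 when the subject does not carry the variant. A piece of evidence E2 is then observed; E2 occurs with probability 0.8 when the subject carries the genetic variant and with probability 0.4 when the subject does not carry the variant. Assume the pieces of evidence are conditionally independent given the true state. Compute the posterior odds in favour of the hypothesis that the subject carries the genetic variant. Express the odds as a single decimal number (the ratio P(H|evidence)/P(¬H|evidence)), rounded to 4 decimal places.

Prior odds = 0.161/(1−0.161) = 0.19190.
Likelihood ratio for E1 = 0.69/0.22 = 3.1364.
Likelihood ratio for E2 = 0.8/0.4 = 2.0000.
Posterior odds = prior odds × LR₁ × LR₂ = 1.2037.

Posterior odds ≈ 1.2037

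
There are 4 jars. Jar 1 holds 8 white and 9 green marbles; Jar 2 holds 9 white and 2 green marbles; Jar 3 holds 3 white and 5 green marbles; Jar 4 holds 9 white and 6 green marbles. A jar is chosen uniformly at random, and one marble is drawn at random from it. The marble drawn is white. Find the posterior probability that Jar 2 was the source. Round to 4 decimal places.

P(white|Jar 1) = 0.4706; P(white|Jar 2) = 0.8182; P(white|Jar 3) = 0.375; P(white|Jar 4) = 0.6.
Prior × likelihood for each source: 0.25·0.4706=0.1176, 0.25·0.8182=0.2045, 0.25·0.375=0.09375, 0.25·0.6=0.1500. Summing gives P(white) = 0.56594.
P(Jar 2 | white) = 0.2045 / 0.56594 = 0.3614.

Posterior probability ≈ 0.3614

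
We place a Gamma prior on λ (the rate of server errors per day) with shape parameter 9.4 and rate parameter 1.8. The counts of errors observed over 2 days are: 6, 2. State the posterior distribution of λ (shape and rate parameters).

Posterior: Gamma(shape=17.4, rate=3.8)

The Poisson likelihood adds the total count to the shape and the number of exposure periods to the rate. Here ∑xᵢ = 8 and n = 2, so shape 9.4→17.4 and rate 1.8→3.8.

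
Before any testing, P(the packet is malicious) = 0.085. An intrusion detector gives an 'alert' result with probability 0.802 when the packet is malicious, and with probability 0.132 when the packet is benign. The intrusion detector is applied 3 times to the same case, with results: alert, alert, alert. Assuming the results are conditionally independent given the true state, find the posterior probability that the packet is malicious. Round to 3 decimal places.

Posterior P(H) ≈ 0.954

With H the event that the packet is malicious, the joint likelihood of the observed sequence is P(data|H) = 0.802·0.802·0.802 = 0.51585 and P(data|¬H) = 0.132·0.132·0.132 = 0.0023000.
Bayes: P(H|data) = 0.085·0.51585 / (0.085·0.51585 + 0.915·0.0023000) = 0.043847/0.045952 = 0.9542.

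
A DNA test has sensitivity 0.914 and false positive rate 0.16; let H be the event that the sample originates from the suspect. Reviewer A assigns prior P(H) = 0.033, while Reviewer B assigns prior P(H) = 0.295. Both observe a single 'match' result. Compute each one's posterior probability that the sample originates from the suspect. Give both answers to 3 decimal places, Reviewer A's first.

Reviewer A: 0.163; Reviewer B: 0.705

The likelihood ratio for a 'match' result is 0.914/0.16 = 5.7125.
Reviewer A: prior odds 0.033/0.967 = 0.034126; posterior odds 0.19495; posterior probability 0.163.
Reviewer B: prior odds 0.295/0.705 = 0.41844; posterior odds 2.3903; posterior probability 0.705.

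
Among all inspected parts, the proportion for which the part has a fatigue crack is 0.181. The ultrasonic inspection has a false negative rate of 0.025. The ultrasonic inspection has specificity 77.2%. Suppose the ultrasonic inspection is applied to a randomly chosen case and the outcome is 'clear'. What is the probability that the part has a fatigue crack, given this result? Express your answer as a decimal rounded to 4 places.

P(H | E) ≈ 0.0071

Let H be the event that the part has a fatigue crack. P(H) = 0.181, so P(¬H) = 0.819. With E the 'clear' result, P(E|H) = 0.025 and P(E|¬H) = 0.772.
P(E) = 0.025·0.181 + 0.772·0.819 = 0.0045250 + 0.63227 = 0.63679.
By Bayes' theorem, P(H|E) = 0.0045250 / 0.63679 = 0.0071.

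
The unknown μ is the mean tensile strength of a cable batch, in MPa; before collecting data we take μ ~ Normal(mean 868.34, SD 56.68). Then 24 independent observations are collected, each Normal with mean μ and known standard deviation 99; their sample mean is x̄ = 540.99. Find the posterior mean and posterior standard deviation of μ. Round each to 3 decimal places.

Posterior mean ≈ 577.908; posterior SD ≈ 19.035

Prior precision 1/τ₀² = 1/56.68² = 0.00031127; data precision n/σ² = 24/99² = 0.00244873.
Posterior precision = 0.00031127 + 0.00244873 = 0.00276000, giving posterior SD = 1/√0.00276000 = 19.035.
Posterior mean = (0.00031127·868.34 + 0.00244873·540.99) / 0.00276000 = 577.908.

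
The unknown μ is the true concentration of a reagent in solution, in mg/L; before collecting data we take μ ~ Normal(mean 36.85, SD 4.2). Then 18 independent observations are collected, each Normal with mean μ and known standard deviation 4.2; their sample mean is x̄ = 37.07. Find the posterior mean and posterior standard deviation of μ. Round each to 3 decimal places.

Prior precision 1/τ₀² = 1/4.2² = 0.0566893; data precision n/σ² = 18/4.2² = 1.02041.
Posterior precision = 0.0566893 + 1.02041 = 1.07710, giving posterior SD = 1/√1.07710 = 0.964.
Posterior mean = (0.0566893·36.85 + 1.02041·37.07) / 1.07710 = 37.058.

Posterior mean ≈ 37.058; posterior SD ≈ 0.964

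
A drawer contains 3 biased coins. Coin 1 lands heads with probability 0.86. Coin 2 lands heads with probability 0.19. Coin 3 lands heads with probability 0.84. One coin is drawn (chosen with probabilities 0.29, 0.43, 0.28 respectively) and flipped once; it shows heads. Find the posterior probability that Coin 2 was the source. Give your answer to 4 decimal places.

Posterior probability ≈ 0.1443

Tabulate prior·likelihood by source: [1] prior 0.29, lik 0.86, product 0.2494; [2] prior 0.43, lik 0.19, product 0.08170; [3] prior 0.28, lik 0.84, product 0.2352.
Normalizing constant = 0.56630; the posterior for Coin 2 is its product over the sum, 0.08170/0.56630 = 0.1443.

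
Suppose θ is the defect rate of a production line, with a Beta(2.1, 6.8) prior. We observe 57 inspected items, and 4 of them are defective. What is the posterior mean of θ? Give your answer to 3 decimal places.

The binomial likelihood is conjugate to the Beta prior: with 4 successes and 53 failures, the posterior is Beta(2.1+4, 6.8+53) = Beta(6.1, 59.8).
Posterior mean = α/(α+β) = 6.1/65.9 = 0.093.

Posterior mean ≈ 0.093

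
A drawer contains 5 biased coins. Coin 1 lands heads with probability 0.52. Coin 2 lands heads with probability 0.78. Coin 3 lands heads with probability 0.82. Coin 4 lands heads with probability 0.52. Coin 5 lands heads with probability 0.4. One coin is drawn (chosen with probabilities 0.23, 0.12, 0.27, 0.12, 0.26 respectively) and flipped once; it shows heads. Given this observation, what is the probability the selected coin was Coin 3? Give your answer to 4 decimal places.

Posterior probability ≈ 0.3684

Tabulate prior·likelihood by source: [1] prior 0.23, lik 0.52, product 0.1196; [2] prior 0.12, lik 0.78, product 0.09360; [3] prior 0.27, lik 0.82, product 0.2214; [4] prior 0.12, lik 0.52, product 0.06240; [5] prior 0.26, lik 0.4, product 0.1040.
Normalizing constant = 0.60100; the posterior for Coin 3 is its product over the sum, 0.2214/0.60100 = 0.3684.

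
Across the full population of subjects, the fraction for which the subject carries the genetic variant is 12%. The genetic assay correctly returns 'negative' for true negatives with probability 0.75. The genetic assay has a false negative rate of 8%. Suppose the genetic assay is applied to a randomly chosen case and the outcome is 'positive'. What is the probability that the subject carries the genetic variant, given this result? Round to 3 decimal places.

Write H for 'the subject carries the genetic variant'. Prior odds H:¬H = 0.12/0.88 = 0.13636. For the 'positive' outcome, the likelihood ratio is 0.92/0.25 = 3.6800.
Posterior odds = 0.13636 × 3.6800 = 0.50182, so P(H|E) = 0.50182/(1+0.50182) = 0.334.

P(H | E) ≈ 0.334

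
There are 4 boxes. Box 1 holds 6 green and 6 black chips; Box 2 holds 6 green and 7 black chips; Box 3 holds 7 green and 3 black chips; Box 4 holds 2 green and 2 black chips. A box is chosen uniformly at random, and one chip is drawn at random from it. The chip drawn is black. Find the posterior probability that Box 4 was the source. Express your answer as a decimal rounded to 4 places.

Posterior probability ≈ 0.2720

Tabulate prior·likelihood by source: [1] prior 0.25, lik 0.5, product 0.1250; [2] prior 0.25, lik 0.5385, product 0.1346; [3] prior 0.25, lik 0.3, product 0.07500; [4] prior 0.25, lik 0.5, product 0.1250.
Normalizing constant = 0.45962; the posterior for Box 4 is its product over the sum, 0.1250/0.45962 = 0.2720.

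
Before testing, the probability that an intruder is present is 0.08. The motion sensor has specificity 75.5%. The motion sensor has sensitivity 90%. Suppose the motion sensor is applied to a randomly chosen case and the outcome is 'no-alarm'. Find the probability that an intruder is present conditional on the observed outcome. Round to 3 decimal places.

P(H | E) ≈ 0.011

Write H for 'an intruder is present'. Prior odds H:¬H = 0.08/0.92 = 0.086957. For the 'no-alarm' outcome, the likelihood ratio is 0.1/0.755 = 0.13245.
Posterior odds = 0.086957 × 0.13245 = 0.011517, so P(H|E) = 0.011517/(1+0.011517) = 0.011.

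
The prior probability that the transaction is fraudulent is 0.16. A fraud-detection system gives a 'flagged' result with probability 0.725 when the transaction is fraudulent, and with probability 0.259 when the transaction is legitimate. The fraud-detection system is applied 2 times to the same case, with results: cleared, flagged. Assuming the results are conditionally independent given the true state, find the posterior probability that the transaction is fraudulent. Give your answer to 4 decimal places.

With H the event that the transaction is fraudulent, the joint likelihood of the observed sequence is P(data|H) = 0.275·0.725 = 0.19937 and P(data|¬H) = 0.741·0.259 = 0.19192.
Bayes: P(H|data) = 0.16·0.19937 / (0.16·0.19937 + 0.84·0.19192) = 0.031900/0.19311 = 0.1652.

Posterior P(H) ≈ 0.1652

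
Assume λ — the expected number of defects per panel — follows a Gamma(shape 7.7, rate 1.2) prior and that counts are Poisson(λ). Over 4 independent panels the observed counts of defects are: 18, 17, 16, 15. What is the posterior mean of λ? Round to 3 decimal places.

Posterior mean ≈ 14.173

The Poisson likelihood adds the total count to the shape and the number of exposure periods to the rate. Here ∑xᵢ = 66 and n = 4, so shape 7.7→73.7 and rate 1.2→5.2.
E[λ | data] = 73.7/5.2 = 14.173.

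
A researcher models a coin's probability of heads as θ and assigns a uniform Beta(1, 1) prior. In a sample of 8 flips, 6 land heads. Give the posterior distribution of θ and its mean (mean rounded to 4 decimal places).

Posterior: Beta(7, 3); mean ≈ 0.7000

The binomial likelihood is conjugate to the Beta prior: with 6 successes and 2 failures, the posterior is Beta(1+6, 1+2) = Beta(7, 3).
Posterior mean = α/(α+β) = 7/10 = 0.7000.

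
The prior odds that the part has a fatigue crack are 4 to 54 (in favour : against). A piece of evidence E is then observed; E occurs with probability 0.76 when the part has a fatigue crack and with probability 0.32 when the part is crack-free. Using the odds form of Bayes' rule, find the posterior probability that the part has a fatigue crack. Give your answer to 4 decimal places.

Prior odds = 4/54 = 0.074074.
Likelihood ratio for E = 0.76/0.32 = 2.3750.
Posterior odds = prior odds × LR = 0.17593.
Posterior probability = odds/(1+odds) = 0.17593/1.1759 = 0.1496.

Posterior probability ≈ 0.1496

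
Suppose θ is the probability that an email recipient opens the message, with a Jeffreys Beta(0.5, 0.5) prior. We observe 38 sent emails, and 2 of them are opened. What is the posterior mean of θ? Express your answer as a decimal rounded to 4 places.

Posterior mean ≈ 0.0641

Observing 2 successes and 36 failures updates Beta(0.5, 0.5) by adding the success and failure counts to the two shape parameters: α = 0.5+2 = 2.5, β = 0.5+36 = 36.5.
Posterior mean = α/(α+β) = 2.5/39 = 0.0641.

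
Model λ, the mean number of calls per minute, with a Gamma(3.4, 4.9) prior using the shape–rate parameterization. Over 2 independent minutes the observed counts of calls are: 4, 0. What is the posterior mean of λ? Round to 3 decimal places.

Posterior mean ≈ 1.072

Total count ∑xᵢ = 4 over n = 2 minutes.
Gamma is conjugate to the Poisson likelihood: posterior is Gamma(shape = 3.4+4 = 7.4, rate = 4.9+2 = 6.9).
E[λ | data] = 7.4/6.9 = 1.072.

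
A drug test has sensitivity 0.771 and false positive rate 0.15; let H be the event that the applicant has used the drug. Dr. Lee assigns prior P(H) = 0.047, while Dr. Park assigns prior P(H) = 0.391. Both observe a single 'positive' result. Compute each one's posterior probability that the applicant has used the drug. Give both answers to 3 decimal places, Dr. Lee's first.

The likelihood ratio for a 'positive' result is 0.771/0.15 = 5.1400.
Dr. Lee: prior odds 0.047/0.953 = 0.049318; posterior odds 0.25349; posterior probability 0.202.
Dr. Park: prior odds 0.391/0.609 = 0.64204; posterior odds 3.3001; posterior probability 0.767.

Dr. Lee: 0.202; Dr. Park: 0.767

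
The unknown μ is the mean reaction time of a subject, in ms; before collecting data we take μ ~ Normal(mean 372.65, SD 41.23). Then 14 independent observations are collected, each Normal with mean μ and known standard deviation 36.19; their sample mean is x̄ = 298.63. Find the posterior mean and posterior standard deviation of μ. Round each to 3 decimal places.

Posterior mean ≈ 302.491; posterior SD ≈ 9.417

Prior precision 1/τ₀² = 1/41.23² = 0.00058827; data precision n/σ² = 14/36.19² = 0.0106893.
Posterior precision = 0.00058827 + 0.0106893 = 0.0112776, giving posterior SD = 1/√0.0112776 = 9.417.
Posterior mean = (0.00058827·372.65 + 0.0106893·298.63) / 0.0112776 = 302.491.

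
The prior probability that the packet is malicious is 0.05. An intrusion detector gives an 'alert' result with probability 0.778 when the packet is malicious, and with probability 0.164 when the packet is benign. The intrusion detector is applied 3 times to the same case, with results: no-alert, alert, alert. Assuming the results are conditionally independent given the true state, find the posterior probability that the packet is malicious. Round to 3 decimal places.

Posterior P(H) ≈ 0.239

Let H be the event that the packet is malicious; start with P(H) = 0.05. P('alert'|H) = 0.778, P('alert'|¬H) = 0.164.
Update on result 1 ('no-alert'): P(H) ← 0.222·0.0500 / (0.222·0.0500 + 0.836·0.9500) = 0.011100/0.80530 = 0.0138.
Update on result 2 ('alert'): P(H) ← 0.778·0.0138 / (0.778·0.0138 + 0.164·0.9862) = 0.010724/0.17246 = 0.0622.
Update on result 3 ('alert'): P(H) ← 0.778·0.0622 / (0.778·0.0622 + 0.164·0.9378) = 0.048376/0.20218 = 0.2393.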